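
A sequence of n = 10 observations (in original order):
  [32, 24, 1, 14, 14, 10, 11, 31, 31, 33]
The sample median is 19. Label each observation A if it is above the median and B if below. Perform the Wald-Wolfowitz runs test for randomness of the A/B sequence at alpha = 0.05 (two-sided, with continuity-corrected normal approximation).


Step 1: Compute median = 19; label A = above, B = below.
Labels in order: AABBBBBAAA  (n_A = 5, n_B = 5)
Step 2: Count runs R = 3.
Step 3: Under H0 (random ordering), E[R] = 2*n_A*n_B/(n_A+n_B) + 1 = 2*5*5/10 + 1 = 6.0000.
        Var[R] = 2*n_A*n_B*(2*n_A*n_B - n_A - n_B) / ((n_A+n_B)^2 * (n_A+n_B-1)) = 2000/900 = 2.2222.
        SD[R] = 1.4907.
Step 4: Continuity-corrected z = (R + 0.5 - E[R]) / SD[R] = (3 + 0.5 - 6.0000) / 1.4907 = -1.6771.
Step 5: Two-sided p-value via normal approximation = 2*(1 - Phi(|z|)) = 0.093533.
Step 6: alpha = 0.05. fail to reject H0.

R = 3, z = -1.6771, p = 0.093533, fail to reject H0.


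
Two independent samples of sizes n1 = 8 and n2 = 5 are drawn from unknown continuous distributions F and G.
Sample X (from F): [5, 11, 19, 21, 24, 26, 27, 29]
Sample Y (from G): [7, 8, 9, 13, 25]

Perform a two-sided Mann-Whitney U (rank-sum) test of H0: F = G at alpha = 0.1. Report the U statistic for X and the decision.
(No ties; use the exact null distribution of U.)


Step 1: Combine and sort all 13 observations; assign midranks.
sorted (value, group): (5,X), (7,Y), (8,Y), (9,Y), (11,X), (13,Y), (19,X), (21,X), (24,X), (25,Y), (26,X), (27,X), (29,X)
ranks: 5->1, 7->2, 8->3, 9->4, 11->5, 13->6, 19->7, 21->8, 24->9, 25->10, 26->11, 27->12, 29->13
Step 2: Rank sum for X: R1 = 1 + 5 + 7 + 8 + 9 + 11 + 12 + 13 = 66.
Step 3: U_X = R1 - n1(n1+1)/2 = 66 - 8*9/2 = 66 - 36 = 30.
       U_Y = n1*n2 - U_X = 40 - 30 = 10.
Step 4: No ties, so the exact null distribution of U (based on enumerating the C(13,8) = 1287 equally likely rank assignments) gives the two-sided p-value.
Step 5: p-value = 0.170940; compare to alpha = 0.1. fail to reject H0.

U_X = 30, p = 0.170940, fail to reject H0 at alpha = 0.1.


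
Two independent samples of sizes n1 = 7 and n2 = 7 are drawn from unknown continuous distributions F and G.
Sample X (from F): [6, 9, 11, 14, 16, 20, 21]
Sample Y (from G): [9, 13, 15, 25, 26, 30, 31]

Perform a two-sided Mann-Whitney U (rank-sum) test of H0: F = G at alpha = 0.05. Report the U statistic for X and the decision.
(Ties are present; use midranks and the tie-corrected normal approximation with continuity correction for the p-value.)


Step 1: Combine and sort all 14 observations; assign midranks.
sorted (value, group): (6,X), (9,X), (9,Y), (11,X), (13,Y), (14,X), (15,Y), (16,X), (20,X), (21,X), (25,Y), (26,Y), (30,Y), (31,Y)
ranks: 6->1, 9->2.5, 9->2.5, 11->4, 13->5, 14->6, 15->7, 16->8, 20->9, 21->10, 25->11, 26->12, 30->13, 31->14
Step 2: Rank sum for X: R1 = 1 + 2.5 + 4 + 6 + 8 + 9 + 10 = 40.5.
Step 3: U_X = R1 - n1(n1+1)/2 = 40.5 - 7*8/2 = 40.5 - 28 = 12.5.
       U_Y = n1*n2 - U_X = 49 - 12.5 = 36.5.
Step 4: Ties are present, so use the tie-corrected normal approximation (with continuity correction) for the p-value.
Step 5: p-value = 0.141282; compare to alpha = 0.05. fail to reject H0.

U_X = 12.5, p = 0.141282, fail to reject H0 at alpha = 0.05.


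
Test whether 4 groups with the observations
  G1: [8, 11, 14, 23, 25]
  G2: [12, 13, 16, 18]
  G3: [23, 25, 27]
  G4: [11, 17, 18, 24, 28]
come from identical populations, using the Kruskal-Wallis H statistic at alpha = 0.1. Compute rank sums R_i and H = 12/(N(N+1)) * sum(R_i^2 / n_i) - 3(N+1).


Step 1: Combine all N = 17 observations and assign midranks.
sorted (value, group, rank): (8,G1,1), (11,G1,2.5), (11,G4,2.5), (12,G2,4), (13,G2,5), (14,G1,6), (16,G2,7), (17,G4,8), (18,G2,9.5), (18,G4,9.5), (23,G1,11.5), (23,G3,11.5), (24,G4,13), (25,G1,14.5), (25,G3,14.5), (27,G3,16), (28,G4,17)
Step 2: Sum ranks within each group.
R_1 = 35.5 (n_1 = 5)
R_2 = 25.5 (n_2 = 4)
R_3 = 42 (n_3 = 3)
R_4 = 50 (n_4 = 5)
Step 3: H = 12/(N(N+1)) * sum(R_i^2/n_i) - 3(N+1)
     = 12/(17*18) * (35.5^2/5 + 25.5^2/4 + 42^2/3 + 50^2/5) - 3*18
     = 0.039216 * 1502.61 - 54
     = 4.925980.
Step 4: Ties present; correction factor C = 1 - 24/(17^3 - 17) = 0.995098. Corrected H = 4.925980 / 0.995098 = 4.950246.
Step 5: Under H0, H ~ chi^2(3); p-value = 0.175477.
Step 6: alpha = 0.1. fail to reject H0.

H = 4.9502, df = 3, p = 0.175477, fail to reject H0.


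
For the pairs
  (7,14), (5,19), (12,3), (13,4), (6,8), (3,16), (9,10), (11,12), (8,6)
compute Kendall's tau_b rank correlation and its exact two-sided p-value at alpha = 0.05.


Step 1: Enumerate the 36 unordered pairs (i,j) with i<j and classify each by sign(x_j-x_i) * sign(y_j-y_i).
  (1,2):dx=-2,dy=+5->D; (1,3):dx=+5,dy=-11->D; (1,4):dx=+6,dy=-10->D; (1,5):dx=-1,dy=-6->C
  (1,6):dx=-4,dy=+2->D; (1,7):dx=+2,dy=-4->D; (1,8):dx=+4,dy=-2->D; (1,9):dx=+1,dy=-8->D
  (2,3):dx=+7,dy=-16->D; (2,4):dx=+8,dy=-15->D; (2,5):dx=+1,dy=-11->D; (2,6):dx=-2,dy=-3->C
  (2,7):dx=+4,dy=-9->D; (2,8):dx=+6,dy=-7->D; (2,9):dx=+3,dy=-13->D; (3,4):dx=+1,dy=+1->C
  (3,5):dx=-6,dy=+5->D; (3,6):dx=-9,dy=+13->D; (3,7):dx=-3,dy=+7->D; (3,8):dx=-1,dy=+9->D
  (3,9):dx=-4,dy=+3->D; (4,5):dx=-7,dy=+4->D; (4,6):dx=-10,dy=+12->D; (4,7):dx=-4,dy=+6->D
  (4,8):dx=-2,dy=+8->D; (4,9):dx=-5,dy=+2->D; (5,6):dx=-3,dy=+8->D; (5,7):dx=+3,dy=+2->C
  (5,8):dx=+5,dy=+4->C; (5,9):dx=+2,dy=-2->D; (6,7):dx=+6,dy=-6->D; (6,8):dx=+8,dy=-4->D
  (6,9):dx=+5,dy=-10->D; (7,8):dx=+2,dy=+2->C; (7,9):dx=-1,dy=-4->C; (8,9):dx=-3,dy=-6->C
Step 2: C = 8, D = 28, total pairs = 36.
Step 3: tau = (C - D)/(n(n-1)/2) = (8 - 28)/36 = -0.555556.
Step 4: Exact two-sided p-value (enumerate n! = 362880 permutations of y under H0): p = 0.044615.
Step 5: alpha = 0.05. reject H0.

tau_b = -0.5556 (C=8, D=28), p = 0.044615, reject H0.


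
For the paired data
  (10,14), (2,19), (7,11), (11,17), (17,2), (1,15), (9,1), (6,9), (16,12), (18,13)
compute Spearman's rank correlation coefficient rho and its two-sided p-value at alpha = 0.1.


Step 1: Rank x and y separately (midranks; no ties here).
rank(x): 10->6, 2->2, 7->4, 11->7, 17->9, 1->1, 9->5, 6->3, 16->8, 18->10
rank(y): 14->7, 19->10, 11->4, 17->9, 2->2, 15->8, 1->1, 9->3, 12->5, 13->6
Step 2: d_i = R_x(i) - R_y(i); compute d_i^2.
  (6-7)^2=1, (2-10)^2=64, (4-4)^2=0, (7-9)^2=4, (9-2)^2=49, (1-8)^2=49, (5-1)^2=16, (3-3)^2=0, (8-5)^2=9, (10-6)^2=16
sum(d^2) = 208.
Step 3: rho = 1 - 6*208 / (10*(10^2 - 1)) = 1 - 1248/990 = -0.260606.
Step 4: Under H0, t = rho * sqrt((n-2)/(1-rho^2)) = -0.7635 ~ t(8).
Step 5: Two-sided p-value from the t-distribution with 8 df = 0.467089.
Step 6: alpha = 0.1. fail to reject H0.

rho = -0.2606, p = 0.467089, fail to reject H0 at alpha = 0.1.


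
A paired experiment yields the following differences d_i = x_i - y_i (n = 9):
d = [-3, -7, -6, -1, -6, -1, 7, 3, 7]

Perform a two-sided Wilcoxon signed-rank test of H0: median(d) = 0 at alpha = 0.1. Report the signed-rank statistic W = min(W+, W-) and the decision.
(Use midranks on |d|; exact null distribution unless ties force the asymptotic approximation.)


Step 1: Drop any zero differences (none here) and take |d_i|.
|d| = [3, 7, 6, 1, 6, 1, 7, 3, 7]
Step 2: Midrank |d_i| (ties get averaged ranks).
ranks: |3|->3.5, |7|->8, |6|->5.5, |1|->1.5, |6|->5.5, |1|->1.5, |7|->8, |3|->3.5, |7|->8
Step 3: Attach original signs; sum ranks with positive sign and with negative sign.
W+ = 8 + 3.5 + 8 = 19.5
W- = 3.5 + 8 + 5.5 + 1.5 + 5.5 + 1.5 = 25.5
(Check: W+ + W- = 45 should equal n(n+1)/2 = 45.)
Step 4: Test statistic W = min(W+, W-) = 19.5.
Step 5: Ties in |d|, so use the tie-corrected normal approximation.
        E[W] = n(n+1)/4 = 9*10/4 = 22.5.
        Tie groups: |d|=1 (t=2), |d|=3 (t=2), |d|=6 (t=2), |d|=7 (t=3); sum(t^3 - t) = 42.
        Var[W] = n(n+1)(2n+1)/24 - sum(t^3-t)/48 = 1710/24 - 42/48 = 70.375.
        z = (W - E[W]) / sqrt(Var[W]) = (19.5 - 22.5) / 8.3890 = -0.3576.
        Two-sided p = 2*Phi(z) = 0.720634.
Step 6: alpha = 0.1. fail to reject H0.

W+ = 19.5, W- = 25.5, W = min = 19.5, p = 0.720634, fail to reject H0.


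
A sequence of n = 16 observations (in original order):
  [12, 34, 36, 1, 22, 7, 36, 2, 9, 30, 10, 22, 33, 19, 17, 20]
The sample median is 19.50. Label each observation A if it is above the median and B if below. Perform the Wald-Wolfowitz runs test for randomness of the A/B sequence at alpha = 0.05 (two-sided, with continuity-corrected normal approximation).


Step 1: Compute median = 19.50; label A = above, B = below.
Labels in order: BAABABABBABAABBA  (n_A = 8, n_B = 8)
Step 2: Count runs R = 12.
Step 3: Under H0 (random ordering), E[R] = 2*n_A*n_B/(n_A+n_B) + 1 = 2*8*8/16 + 1 = 9.0000.
        Var[R] = 2*n_A*n_B*(2*n_A*n_B - n_A - n_B) / ((n_A+n_B)^2 * (n_A+n_B-1)) = 14336/3840 = 3.7333.
        SD[R] = 1.9322.
Step 4: Continuity-corrected z = (R - 0.5 - E[R]) / SD[R] = (12 - 0.5 - 9.0000) / 1.9322 = 1.2939.
Step 5: Two-sided p-value via normal approximation = 2*(1 - Phi(|z|)) = 0.195709.
Step 6: alpha = 0.05. fail to reject H0.

R = 12, z = 1.2939, p = 0.195709, fail to reject H0.


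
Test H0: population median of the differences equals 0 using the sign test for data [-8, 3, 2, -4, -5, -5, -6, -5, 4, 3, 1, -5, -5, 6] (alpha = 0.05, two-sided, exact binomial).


Step 1: Discard zero differences. Original n = 14; n_eff = number of nonzero differences = 14.
Nonzero differences (with sign): -8, +3, +2, -4, -5, -5, -6, -5, +4, +3, +1, -5, -5, +6
Step 2: Count signs: positive = 6, negative = 8.
Step 3: Under H0: P(positive) = 0.5, so the number of positives S ~ Bin(14, 0.5).
Step 4: Two-sided exact p-value = sum of Bin(14,0.5) probabilities at or below the observed probability = 0.790527.
Step 5: alpha = 0.05. fail to reject H0.

n_eff = 14, pos = 6, neg = 8, p = 0.790527, fail to reject H0.


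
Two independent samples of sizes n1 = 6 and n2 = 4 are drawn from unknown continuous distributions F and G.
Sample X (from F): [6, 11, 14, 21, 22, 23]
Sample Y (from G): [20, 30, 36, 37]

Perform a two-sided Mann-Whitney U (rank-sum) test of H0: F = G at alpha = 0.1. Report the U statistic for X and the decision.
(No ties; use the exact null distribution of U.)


Step 1: Combine and sort all 10 observations; assign midranks.
sorted (value, group): (6,X), (11,X), (14,X), (20,Y), (21,X), (22,X), (23,X), (30,Y), (36,Y), (37,Y)
ranks: 6->1, 11->2, 14->3, 20->4, 21->5, 22->6, 23->7, 30->8, 36->9, 37->10
Step 2: Rank sum for X: R1 = 1 + 2 + 3 + 5 + 6 + 7 = 24.
Step 3: U_X = R1 - n1(n1+1)/2 = 24 - 6*7/2 = 24 - 21 = 3.
       U_Y = n1*n2 - U_X = 24 - 3 = 21.
Step 4: No ties, so the exact null distribution of U (based on enumerating the C(10,6) = 210 equally likely rank assignments) gives the two-sided p-value.
Step 5: p-value = 0.066667; compare to alpha = 0.1. reject H0.

U_X = 3, p = 0.066667, reject H0 at alpha = 0.1.


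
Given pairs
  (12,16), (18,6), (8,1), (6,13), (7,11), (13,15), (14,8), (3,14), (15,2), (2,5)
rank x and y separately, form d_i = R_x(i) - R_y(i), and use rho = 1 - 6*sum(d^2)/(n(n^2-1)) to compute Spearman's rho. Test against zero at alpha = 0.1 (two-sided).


Step 1: Rank x and y separately (midranks; no ties here).
rank(x): 12->6, 18->10, 8->5, 6->3, 7->4, 13->7, 14->8, 3->2, 15->9, 2->1
rank(y): 16->10, 6->4, 1->1, 13->7, 11->6, 15->9, 8->5, 14->8, 2->2, 5->3
Step 2: d_i = R_x(i) - R_y(i); compute d_i^2.
  (6-10)^2=16, (10-4)^2=36, (5-1)^2=16, (3-7)^2=16, (4-6)^2=4, (7-9)^2=4, (8-5)^2=9, (2-8)^2=36, (9-2)^2=49, (1-3)^2=4
sum(d^2) = 190.
Step 3: rho = 1 - 6*190 / (10*(10^2 - 1)) = 1 - 1140/990 = -0.151515.
Step 4: Under H0, t = rho * sqrt((n-2)/(1-rho^2)) = -0.4336 ~ t(8).
Step 5: Two-sided p-value from the t-distribution with 8 df = 0.676065.
Step 6: alpha = 0.1. fail to reject H0.

rho = -0.1515, p = 0.676065, fail to reject H0 at alpha = 0.1.


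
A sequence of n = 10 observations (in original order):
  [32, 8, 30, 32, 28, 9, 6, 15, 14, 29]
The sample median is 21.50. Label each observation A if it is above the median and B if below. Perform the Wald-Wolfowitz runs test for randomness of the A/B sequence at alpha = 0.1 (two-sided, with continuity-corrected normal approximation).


Step 1: Compute median = 21.50; label A = above, B = below.
Labels in order: ABAAABBBBA  (n_A = 5, n_B = 5)
Step 2: Count runs R = 5.
Step 3: Under H0 (random ordering), E[R] = 2*n_A*n_B/(n_A+n_B) + 1 = 2*5*5/10 + 1 = 6.0000.
        Var[R] = 2*n_A*n_B*(2*n_A*n_B - n_A - n_B) / ((n_A+n_B)^2 * (n_A+n_B-1)) = 2000/900 = 2.2222.
        SD[R] = 1.4907.
Step 4: Continuity-corrected z = (R + 0.5 - E[R]) / SD[R] = (5 + 0.5 - 6.0000) / 1.4907 = -0.3354.
Step 5: Two-sided p-value via normal approximation = 2*(1 - Phi(|z|)) = 0.737316.
Step 6: alpha = 0.1. fail to reject H0.

R = 5, z = -0.3354, p = 0.737316, fail to reject H0.


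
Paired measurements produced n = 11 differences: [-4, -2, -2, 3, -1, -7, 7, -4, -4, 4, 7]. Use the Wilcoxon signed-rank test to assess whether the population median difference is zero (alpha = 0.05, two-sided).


Step 1: Drop any zero differences (none here) and take |d_i|.
|d| = [4, 2, 2, 3, 1, 7, 7, 4, 4, 4, 7]
Step 2: Midrank |d_i| (ties get averaged ranks).
ranks: |4|->6.5, |2|->2.5, |2|->2.5, |3|->4, |1|->1, |7|->10, |7|->10, |4|->6.5, |4|->6.5, |4|->6.5, |7|->10
Step 3: Attach original signs; sum ranks with positive sign and with negative sign.
W+ = 4 + 10 + 6.5 + 10 = 30.5
W- = 6.5 + 2.5 + 2.5 + 1 + 10 + 6.5 + 6.5 = 35.5
(Check: W+ + W- = 66 should equal n(n+1)/2 = 66.)
Step 4: Test statistic W = min(W+, W-) = 30.5.
Step 5: Ties in |d|, so use the tie-corrected normal approximation.
        E[W] = n(n+1)/4 = 11*12/4 = 33.
        Tie groups: |d|=2 (t=2), |d|=4 (t=4), |d|=7 (t=3); sum(t^3 - t) = 90.
        Var[W] = n(n+1)(2n+1)/24 - sum(t^3-t)/48 = 3036/24 - 90/48 = 124.625.
        z = (W - E[W]) / sqrt(Var[W]) = (30.5 - 33) / 11.1636 = -0.2239.
        Two-sided p = 2*Phi(z) = 0.822802.
Step 6: alpha = 0.05. fail to reject H0.

W+ = 30.5, W- = 35.5, W = min = 30.5, p = 0.822802, fail to reject H0.


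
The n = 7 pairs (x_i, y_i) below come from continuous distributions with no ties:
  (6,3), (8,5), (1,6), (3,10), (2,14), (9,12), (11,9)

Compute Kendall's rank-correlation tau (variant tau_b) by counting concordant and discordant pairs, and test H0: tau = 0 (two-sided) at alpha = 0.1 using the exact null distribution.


Step 1: Enumerate the 21 unordered pairs (i,j) with i<j and classify each by sign(x_j-x_i) * sign(y_j-y_i).
  (1,2):dx=+2,dy=+2->C; (1,3):dx=-5,dy=+3->D; (1,4):dx=-3,dy=+7->D; (1,5):dx=-4,dy=+11->D
  (1,6):dx=+3,dy=+9->C; (1,7):dx=+5,dy=+6->C; (2,3):dx=-7,dy=+1->D; (2,4):dx=-5,dy=+5->D
  (2,5):dx=-6,dy=+9->D; (2,6):dx=+1,dy=+7->C; (2,7):dx=+3,dy=+4->C; (3,4):dx=+2,dy=+4->C
  (3,5):dx=+1,dy=+8->C; (3,6):dx=+8,dy=+6->C; (3,7):dx=+10,dy=+3->C; (4,5):dx=-1,dy=+4->D
  (4,6):dx=+6,dy=+2->C; (4,7):dx=+8,dy=-1->D; (5,6):dx=+7,dy=-2->D; (5,7):dx=+9,dy=-5->D
  (6,7):dx=+2,dy=-3->D
Step 2: C = 10, D = 11, total pairs = 21.
Step 3: tau = (C - D)/(n(n-1)/2) = (10 - 11)/21 = -0.047619.
Step 4: Exact two-sided p-value (enumerate n! = 5040 permutations of y under H0): p = 1.000000.
Step 5: alpha = 0.1. fail to reject H0.

tau_b = -0.0476 (C=10, D=11), p = 1.000000, fail to reject H0.


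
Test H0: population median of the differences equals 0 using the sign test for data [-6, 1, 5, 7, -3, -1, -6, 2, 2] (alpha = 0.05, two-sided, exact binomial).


Step 1: Discard zero differences. Original n = 9; n_eff = number of nonzero differences = 9.
Nonzero differences (with sign): -6, +1, +5, +7, -3, -1, -6, +2, +2
Step 2: Count signs: positive = 5, negative = 4.
Step 3: Under H0: P(positive) = 0.5, so the number of positives S ~ Bin(9, 0.5).
Step 4: Two-sided exact p-value = sum of Bin(9,0.5) probabilities at or below the observed probability = 1.000000.
Step 5: alpha = 0.05. fail to reject H0.

n_eff = 9, pos = 5, neg = 4, p = 1.000000, fail to reject H0.


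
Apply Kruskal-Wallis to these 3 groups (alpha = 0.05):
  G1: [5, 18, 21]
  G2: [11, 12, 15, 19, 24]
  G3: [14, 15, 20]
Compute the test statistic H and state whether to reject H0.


Step 1: Combine all N = 11 observations and assign midranks.
sorted (value, group, rank): (5,G1,1), (11,G2,2), (12,G2,3), (14,G3,4), (15,G2,5.5), (15,G3,5.5), (18,G1,7), (19,G2,8), (20,G3,9), (21,G1,10), (24,G2,11)
Step 2: Sum ranks within each group.
R_1 = 18 (n_1 = 3)
R_2 = 29.5 (n_2 = 5)
R_3 = 18.5 (n_3 = 3)
Step 3: H = 12/(N(N+1)) * sum(R_i^2/n_i) - 3(N+1)
     = 12/(11*12) * (18^2/3 + 29.5^2/5 + 18.5^2/3) - 3*12
     = 0.090909 * 396.133 - 36
     = 0.012121.
Step 4: Ties present; correction factor C = 1 - 6/(11^3 - 11) = 0.995455. Corrected H = 0.012121 / 0.995455 = 0.012177.
Step 5: Under H0, H ~ chi^2(2); p-value = 0.993930.
Step 6: alpha = 0.05. fail to reject H0.

H = 0.0122, df = 2, p = 0.993930, fail to reject H0.


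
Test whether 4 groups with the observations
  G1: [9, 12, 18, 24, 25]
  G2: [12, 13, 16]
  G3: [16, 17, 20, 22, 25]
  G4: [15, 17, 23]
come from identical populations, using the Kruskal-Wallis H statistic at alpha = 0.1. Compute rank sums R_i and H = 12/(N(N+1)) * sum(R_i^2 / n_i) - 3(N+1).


Step 1: Combine all N = 16 observations and assign midranks.
sorted (value, group, rank): (9,G1,1), (12,G1,2.5), (12,G2,2.5), (13,G2,4), (15,G4,5), (16,G2,6.5), (16,G3,6.5), (17,G3,8.5), (17,G4,8.5), (18,G1,10), (20,G3,11), (22,G3,12), (23,G4,13), (24,G1,14), (25,G1,15.5), (25,G3,15.5)
Step 2: Sum ranks within each group.
R_1 = 43 (n_1 = 5)
R_2 = 13 (n_2 = 3)
R_3 = 53.5 (n_3 = 5)
R_4 = 26.5 (n_4 = 3)
Step 3: H = 12/(N(N+1)) * sum(R_i^2/n_i) - 3(N+1)
     = 12/(16*17) * (43^2/5 + 13^2/3 + 53.5^2/5 + 26.5^2/3) - 3*17
     = 0.044118 * 1232.67 - 51
     = 3.382353.
Step 4: Ties present; correction factor C = 1 - 24/(16^3 - 16) = 0.994118. Corrected H = 3.382353 / 0.994118 = 3.402367.
Step 5: Under H0, H ~ chi^2(3); p-value = 0.333647.
Step 6: alpha = 0.1. fail to reject H0.

H = 3.4024, df = 3, p = 0.333647, fail to reject H0.


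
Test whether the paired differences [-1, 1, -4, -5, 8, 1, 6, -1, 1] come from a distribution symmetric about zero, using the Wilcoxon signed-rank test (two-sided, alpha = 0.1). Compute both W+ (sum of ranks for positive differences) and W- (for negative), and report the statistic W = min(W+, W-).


Step 1: Drop any zero differences (none here) and take |d_i|.
|d| = [1, 1, 4, 5, 8, 1, 6, 1, 1]
Step 2: Midrank |d_i| (ties get averaged ranks).
ranks: |1|->3, |1|->3, |4|->6, |5|->7, |8|->9, |1|->3, |6|->8, |1|->3, |1|->3
Step 3: Attach original signs; sum ranks with positive sign and with negative sign.
W+ = 3 + 9 + 3 + 8 + 3 = 26
W- = 3 + 6 + 7 + 3 = 19
(Check: W+ + W- = 45 should equal n(n+1)/2 = 45.)
Step 4: Test statistic W = min(W+, W-) = 19.
Step 5: Ties in |d|, so use the tie-corrected normal approximation.
        E[W] = n(n+1)/4 = 9*10/4 = 22.5.
        Tie groups: |d|=1 (t=5); sum(t^3 - t) = 120.
        Var[W] = n(n+1)(2n+1)/24 - sum(t^3-t)/48 = 1710/24 - 120/48 = 68.75.
        z = (W - E[W]) / sqrt(Var[W]) = (19 - 22.5) / 8.2916 = -0.4221.
        Two-sided p = 2*Phi(z) = 0.672940.
Step 6: alpha = 0.1. fail to reject H0.

W+ = 26, W- = 19, W = min = 19, p = 0.672940, fail to reject H0.


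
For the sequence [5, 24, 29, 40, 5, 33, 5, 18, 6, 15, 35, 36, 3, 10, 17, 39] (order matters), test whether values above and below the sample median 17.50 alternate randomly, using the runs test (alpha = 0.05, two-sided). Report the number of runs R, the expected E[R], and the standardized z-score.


Step 1: Compute median = 17.50; label A = above, B = below.
Labels in order: BAAABABABBAABBBA  (n_A = 8, n_B = 8)
Step 2: Count runs R = 10.
Step 3: Under H0 (random ordering), E[R] = 2*n_A*n_B/(n_A+n_B) + 1 = 2*8*8/16 + 1 = 9.0000.
        Var[R] = 2*n_A*n_B*(2*n_A*n_B - n_A - n_B) / ((n_A+n_B)^2 * (n_A+n_B-1)) = 14336/3840 = 3.7333.
        SD[R] = 1.9322.
Step 4: Continuity-corrected z = (R - 0.5 - E[R]) / SD[R] = (10 - 0.5 - 9.0000) / 1.9322 = 0.2588.
Step 5: Two-sided p-value via normal approximation = 2*(1 - Phi(|z|)) = 0.795809.
Step 6: alpha = 0.05. fail to reject H0.

R = 10, z = 0.2588, p = 0.795809, fail to reject H0.


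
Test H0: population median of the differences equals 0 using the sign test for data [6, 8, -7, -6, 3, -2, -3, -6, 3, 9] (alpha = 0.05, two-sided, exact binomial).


Step 1: Discard zero differences. Original n = 10; n_eff = number of nonzero differences = 10.
Nonzero differences (with sign): +6, +8, -7, -6, +3, -2, -3, -6, +3, +9
Step 2: Count signs: positive = 5, negative = 5.
Step 3: Under H0: P(positive) = 0.5, so the number of positives S ~ Bin(10, 0.5).
Step 4: Two-sided exact p-value = sum of Bin(10,0.5) probabilities at or below the observed probability = 1.000000.
Step 5: alpha = 0.05. fail to reject H0.

n_eff = 10, pos = 5, neg = 5, p = 1.000000, fail to reject H0.


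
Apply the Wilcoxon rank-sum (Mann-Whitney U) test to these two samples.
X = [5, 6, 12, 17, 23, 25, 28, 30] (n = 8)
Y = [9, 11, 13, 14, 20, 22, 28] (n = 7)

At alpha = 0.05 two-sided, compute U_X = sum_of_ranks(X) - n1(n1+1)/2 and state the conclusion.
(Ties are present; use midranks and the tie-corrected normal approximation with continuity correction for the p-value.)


Step 1: Combine and sort all 15 observations; assign midranks.
sorted (value, group): (5,X), (6,X), (9,Y), (11,Y), (12,X), (13,Y), (14,Y), (17,X), (20,Y), (22,Y), (23,X), (25,X), (28,X), (28,Y), (30,X)
ranks: 5->1, 6->2, 9->3, 11->4, 12->5, 13->6, 14->7, 17->8, 20->9, 22->10, 23->11, 25->12, 28->13.5, 28->13.5, 30->15
Step 2: Rank sum for X: R1 = 1 + 2 + 5 + 8 + 11 + 12 + 13.5 + 15 = 67.5.
Step 3: U_X = R1 - n1(n1+1)/2 = 67.5 - 8*9/2 = 67.5 - 36 = 31.5.
       U_Y = n1*n2 - U_X = 56 - 31.5 = 24.5.
Step 4: Ties are present, so use the tie-corrected normal approximation (with continuity correction) for the p-value.
Step 5: p-value = 0.728221; compare to alpha = 0.05. fail to reject H0.

U_X = 31.5, p = 0.728221, fail to reject H0 at alpha = 0.05.


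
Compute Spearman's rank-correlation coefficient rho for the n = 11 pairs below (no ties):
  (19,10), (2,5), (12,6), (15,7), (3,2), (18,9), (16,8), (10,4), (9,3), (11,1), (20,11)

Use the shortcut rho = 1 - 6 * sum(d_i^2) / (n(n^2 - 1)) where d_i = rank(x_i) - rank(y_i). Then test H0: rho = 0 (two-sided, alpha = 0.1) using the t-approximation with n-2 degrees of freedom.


Step 1: Rank x and y separately (midranks; no ties here).
rank(x): 19->10, 2->1, 12->6, 15->7, 3->2, 18->9, 16->8, 10->4, 9->3, 11->5, 20->11
rank(y): 10->10, 5->5, 6->6, 7->7, 2->2, 9->9, 8->8, 4->4, 3->3, 1->1, 11->11
Step 2: d_i = R_x(i) - R_y(i); compute d_i^2.
  (10-10)^2=0, (1-5)^2=16, (6-6)^2=0, (7-7)^2=0, (2-2)^2=0, (9-9)^2=0, (8-8)^2=0, (4-4)^2=0, (3-3)^2=0, (5-1)^2=16, (11-11)^2=0
sum(d^2) = 32.
Step 3: rho = 1 - 6*32 / (11*(11^2 - 1)) = 1 - 192/1320 = 0.854545.
Step 4: Under H0, t = rho * sqrt((n-2)/(1-rho^2)) = 4.9360 ~ t(9).
Step 5: Two-sided p-value from the t-distribution with 9 df = 0.000807.
Step 6: alpha = 0.1. reject H0.

rho = 0.8545, p = 0.000807, reject H0 at alpha = 0.1.


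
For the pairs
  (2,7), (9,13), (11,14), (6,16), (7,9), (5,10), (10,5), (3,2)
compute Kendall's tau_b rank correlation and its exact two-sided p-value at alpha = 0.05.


Step 1: Enumerate the 28 unordered pairs (i,j) with i<j and classify each by sign(x_j-x_i) * sign(y_j-y_i).
  (1,2):dx=+7,dy=+6->C; (1,3):dx=+9,dy=+7->C; (1,4):dx=+4,dy=+9->C; (1,5):dx=+5,dy=+2->C
  (1,6):dx=+3,dy=+3->C; (1,7):dx=+8,dy=-2->D; (1,8):dx=+1,dy=-5->D; (2,3):dx=+2,dy=+1->C
  (2,4):dx=-3,dy=+3->D; (2,5):dx=-2,dy=-4->C; (2,6):dx=-4,dy=-3->C; (2,7):dx=+1,dy=-8->D
  (2,8):dx=-6,dy=-11->C; (3,4):dx=-5,dy=+2->D; (3,5):dx=-4,dy=-5->C; (3,6):dx=-6,dy=-4->C
  (3,7):dx=-1,dy=-9->C; (3,8):dx=-8,dy=-12->C; (4,5):dx=+1,dy=-7->D; (4,6):dx=-1,dy=-6->C
  (4,7):dx=+4,dy=-11->D; (4,8):dx=-3,dy=-14->C; (5,6):dx=-2,dy=+1->D; (5,7):dx=+3,dy=-4->D
  (5,8):dx=-4,dy=-7->C; (6,7):dx=+5,dy=-5->D; (6,8):dx=-2,dy=-8->C; (7,8):dx=-7,dy=-3->C
Step 2: C = 18, D = 10, total pairs = 28.
Step 3: tau = (C - D)/(n(n-1)/2) = (18 - 10)/28 = 0.285714.
Step 4: Exact two-sided p-value (enumerate n! = 40320 permutations of y under H0): p = 0.398760.
Step 5: alpha = 0.05. fail to reject H0.

tau_b = 0.2857 (C=18, D=10), p = 0.398760, fail to reject H0.


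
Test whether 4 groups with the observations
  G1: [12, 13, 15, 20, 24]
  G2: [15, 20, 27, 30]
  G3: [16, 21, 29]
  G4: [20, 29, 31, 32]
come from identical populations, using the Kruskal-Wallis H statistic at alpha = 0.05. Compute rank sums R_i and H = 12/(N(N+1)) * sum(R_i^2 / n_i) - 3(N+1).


Step 1: Combine all N = 16 observations and assign midranks.
sorted (value, group, rank): (12,G1,1), (13,G1,2), (15,G1,3.5), (15,G2,3.5), (16,G3,5), (20,G1,7), (20,G2,7), (20,G4,7), (21,G3,9), (24,G1,10), (27,G2,11), (29,G3,12.5), (29,G4,12.5), (30,G2,14), (31,G4,15), (32,G4,16)
Step 2: Sum ranks within each group.
R_1 = 23.5 (n_1 = 5)
R_2 = 35.5 (n_2 = 4)
R_3 = 26.5 (n_3 = 3)
R_4 = 50.5 (n_4 = 4)
Step 3: H = 12/(N(N+1)) * sum(R_i^2/n_i) - 3(N+1)
     = 12/(16*17) * (23.5^2/5 + 35.5^2/4 + 26.5^2/3 + 50.5^2/4) - 3*17
     = 0.044118 * 1297.16 - 51
     = 6.227574.
Step 4: Ties present; correction factor C = 1 - 36/(16^3 - 16) = 0.991176. Corrected H = 6.227574 / 0.991176 = 6.283012.
Step 5: Under H0, H ~ chi^2(3); p-value = 0.098624.
Step 6: alpha = 0.05. fail to reject H0.

H = 6.2830, df = 3, p = 0.098624, fail to reject H0.


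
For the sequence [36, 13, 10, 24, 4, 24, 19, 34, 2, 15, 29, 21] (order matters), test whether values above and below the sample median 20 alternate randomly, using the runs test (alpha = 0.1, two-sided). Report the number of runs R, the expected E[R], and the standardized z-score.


Step 1: Compute median = 20; label A = above, B = below.
Labels in order: ABBABABABBAA  (n_A = 6, n_B = 6)
Step 2: Count runs R = 9.
Step 3: Under H0 (random ordering), E[R] = 2*n_A*n_B/(n_A+n_B) + 1 = 2*6*6/12 + 1 = 7.0000.
        Var[R] = 2*n_A*n_B*(2*n_A*n_B - n_A - n_B) / ((n_A+n_B)^2 * (n_A+n_B-1)) = 4320/1584 = 2.7273.
        SD[R] = 1.6514.
Step 4: Continuity-corrected z = (R - 0.5 - E[R]) / SD[R] = (9 - 0.5 - 7.0000) / 1.6514 = 0.9083.
Step 5: Two-sided p-value via normal approximation = 2*(1 - Phi(|z|)) = 0.363722.
Step 6: alpha = 0.1. fail to reject H0.

R = 9, z = 0.9083, p = 0.363722, fail to reject H0.


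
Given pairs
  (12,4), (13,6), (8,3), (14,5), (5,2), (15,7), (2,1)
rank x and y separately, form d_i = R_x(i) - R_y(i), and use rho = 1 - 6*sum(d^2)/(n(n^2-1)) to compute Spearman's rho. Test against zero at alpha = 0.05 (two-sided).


Step 1: Rank x and y separately (midranks; no ties here).
rank(x): 12->4, 13->5, 8->3, 14->6, 5->2, 15->7, 2->1
rank(y): 4->4, 6->6, 3->3, 5->5, 2->2, 7->7, 1->1
Step 2: d_i = R_x(i) - R_y(i); compute d_i^2.
  (4-4)^2=0, (5-6)^2=1, (3-3)^2=0, (6-5)^2=1, (2-2)^2=0, (7-7)^2=0, (1-1)^2=0
sum(d^2) = 2.
Step 3: rho = 1 - 6*2 / (7*(7^2 - 1)) = 1 - 12/336 = 0.964286.
Step 4: Under H0, t = rho * sqrt((n-2)/(1-rho^2)) = 8.1408 ~ t(5).
Step 5: Two-sided p-value from the t-distribution with 5 df = 0.000454.
Step 6: alpha = 0.05. reject H0.

rho = 0.9643, p = 0.000454, reject H0 at alpha = 0.05.


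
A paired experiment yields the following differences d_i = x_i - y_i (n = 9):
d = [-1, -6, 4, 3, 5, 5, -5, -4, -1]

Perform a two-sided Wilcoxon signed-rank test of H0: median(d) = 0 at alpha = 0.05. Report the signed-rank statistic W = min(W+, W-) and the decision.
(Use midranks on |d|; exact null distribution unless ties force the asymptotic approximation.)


Step 1: Drop any zero differences (none here) and take |d_i|.
|d| = [1, 6, 4, 3, 5, 5, 5, 4, 1]
Step 2: Midrank |d_i| (ties get averaged ranks).
ranks: |1|->1.5, |6|->9, |4|->4.5, |3|->3, |5|->7, |5|->7, |5|->7, |4|->4.5, |1|->1.5
Step 3: Attach original signs; sum ranks with positive sign and with negative sign.
W+ = 4.5 + 3 + 7 + 7 = 21.5
W- = 1.5 + 9 + 7 + 4.5 + 1.5 = 23.5
(Check: W+ + W- = 45 should equal n(n+1)/2 = 45.)
Step 4: Test statistic W = min(W+, W-) = 21.5.
Step 5: Ties in |d|, so use the tie-corrected normal approximation.
        E[W] = n(n+1)/4 = 9*10/4 = 22.5.
        Tie groups: |d|=1 (t=2), |d|=4 (t=2), |d|=5 (t=3); sum(t^3 - t) = 36.
        Var[W] = n(n+1)(2n+1)/24 - sum(t^3-t)/48 = 1710/24 - 36/48 = 70.5.
        z = (W - E[W]) / sqrt(Var[W]) = (21.5 - 22.5) / 8.3964 = -0.1191.
        Two-sided p = 2*Phi(z) = 0.905198.
Step 6: alpha = 0.05. fail to reject H0.

W+ = 21.5, W- = 23.5, W = min = 21.5, p = 0.905198, fail to reject H0.


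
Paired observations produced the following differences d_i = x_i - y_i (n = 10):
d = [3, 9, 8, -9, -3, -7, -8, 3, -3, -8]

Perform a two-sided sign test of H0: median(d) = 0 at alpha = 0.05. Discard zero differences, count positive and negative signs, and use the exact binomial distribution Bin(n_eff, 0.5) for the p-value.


Step 1: Discard zero differences. Original n = 10; n_eff = number of nonzero differences = 10.
Nonzero differences (with sign): +3, +9, +8, -9, -3, -7, -8, +3, -3, -8
Step 2: Count signs: positive = 4, negative = 6.
Step 3: Under H0: P(positive) = 0.5, so the number of positives S ~ Bin(10, 0.5).
Step 4: Two-sided exact p-value = sum of Bin(10,0.5) probabilities at or below the observed probability = 0.753906.
Step 5: alpha = 0.05. fail to reject H0.

n_eff = 10, pos = 4, neg = 6, p = 0.753906, fail to reject H0.


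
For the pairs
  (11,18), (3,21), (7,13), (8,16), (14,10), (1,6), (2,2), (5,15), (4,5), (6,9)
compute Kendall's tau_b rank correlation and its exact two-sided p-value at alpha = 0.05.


Step 1: Enumerate the 45 unordered pairs (i,j) with i<j and classify each by sign(x_j-x_i) * sign(y_j-y_i).
  (1,2):dx=-8,dy=+3->D; (1,3):dx=-4,dy=-5->C; (1,4):dx=-3,dy=-2->C; (1,5):dx=+3,dy=-8->D
  (1,6):dx=-10,dy=-12->C; (1,7):dx=-9,dy=-16->C; (1,8):dx=-6,dy=-3->C; (1,9):dx=-7,dy=-13->C
  (1,10):dx=-5,dy=-9->C; (2,3):dx=+4,dy=-8->D; (2,4):dx=+5,dy=-5->D; (2,5):dx=+11,dy=-11->D
  (2,6):dx=-2,dy=-15->C; (2,7):dx=-1,dy=-19->C; (2,8):dx=+2,dy=-6->D; (2,9):dx=+1,dy=-16->D
  (2,10):dx=+3,dy=-12->D; (3,4):dx=+1,dy=+3->C; (3,5):dx=+7,dy=-3->D; (3,6):dx=-6,dy=-7->C
  (3,7):dx=-5,dy=-11->C; (3,8):dx=-2,dy=+2->D; (3,9):dx=-3,dy=-8->C; (3,10):dx=-1,dy=-4->C
  (4,5):dx=+6,dy=-6->D; (4,6):dx=-7,dy=-10->C; (4,7):dx=-6,dy=-14->C; (4,8):dx=-3,dy=-1->C
  (4,9):dx=-4,dy=-11->C; (4,10):dx=-2,dy=-7->C; (5,6):dx=-13,dy=-4->C; (5,7):dx=-12,dy=-8->C
  (5,8):dx=-9,dy=+5->D; (5,9):dx=-10,dy=-5->C; (5,10):dx=-8,dy=-1->C; (6,7):dx=+1,dy=-4->D
  (6,8):dx=+4,dy=+9->C; (6,9):dx=+3,dy=-1->D; (6,10):dx=+5,dy=+3->C; (7,8):dx=+3,dy=+13->C
  (7,9):dx=+2,dy=+3->C; (7,10):dx=+4,dy=+7->C; (8,9):dx=-1,dy=-10->C; (8,10):dx=+1,dy=-6->D
  (9,10):dx=+2,dy=+4->C
Step 2: C = 30, D = 15, total pairs = 45.
Step 3: tau = (C - D)/(n(n-1)/2) = (30 - 15)/45 = 0.333333.
Step 4: Exact two-sided p-value (enumerate n! = 3628800 permutations of y under H0): p = 0.216373.
Step 5: alpha = 0.05. fail to reject H0.

tau_b = 0.3333 (C=30, D=15), p = 0.216373, fail to reject H0.


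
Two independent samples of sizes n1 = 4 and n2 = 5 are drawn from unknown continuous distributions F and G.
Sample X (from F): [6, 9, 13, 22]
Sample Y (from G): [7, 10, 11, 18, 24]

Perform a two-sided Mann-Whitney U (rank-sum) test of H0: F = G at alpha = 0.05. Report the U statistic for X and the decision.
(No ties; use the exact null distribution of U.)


Step 1: Combine and sort all 9 observations; assign midranks.
sorted (value, group): (6,X), (7,Y), (9,X), (10,Y), (11,Y), (13,X), (18,Y), (22,X), (24,Y)
ranks: 6->1, 7->2, 9->3, 10->4, 11->5, 13->6, 18->7, 22->8, 24->9
Step 2: Rank sum for X: R1 = 1 + 3 + 6 + 8 = 18.
Step 3: U_X = R1 - n1(n1+1)/2 = 18 - 4*5/2 = 18 - 10 = 8.
       U_Y = n1*n2 - U_X = 20 - 8 = 12.
Step 4: No ties, so the exact null distribution of U (based on enumerating the C(9,4) = 126 equally likely rank assignments) gives the two-sided p-value.
Step 5: p-value = 0.730159; compare to alpha = 0.05. fail to reject H0.

U_X = 8, p = 0.730159, fail to reject H0 at alpha = 0.05.


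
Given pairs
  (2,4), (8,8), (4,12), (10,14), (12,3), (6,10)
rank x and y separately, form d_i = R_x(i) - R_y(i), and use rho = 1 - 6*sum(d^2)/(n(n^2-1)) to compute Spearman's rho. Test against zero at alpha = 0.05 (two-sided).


Step 1: Rank x and y separately (midranks; no ties here).
rank(x): 2->1, 8->4, 4->2, 10->5, 12->6, 6->3
rank(y): 4->2, 8->3, 12->5, 14->6, 3->1, 10->4
Step 2: d_i = R_x(i) - R_y(i); compute d_i^2.
  (1-2)^2=1, (4-3)^2=1, (2-5)^2=9, (5-6)^2=1, (6-1)^2=25, (3-4)^2=1
sum(d^2) = 38.
Step 3: rho = 1 - 6*38 / (6*(6^2 - 1)) = 1 - 228/210 = -0.085714.
Step 4: Under H0, t = rho * sqrt((n-2)/(1-rho^2)) = -0.1721 ~ t(4).
Step 5: Two-sided p-value from the t-distribution with 4 df = 0.871743.
Step 6: alpha = 0.05. fail to reject H0.

rho = -0.0857, p = 0.871743, fail to reject H0 at alpha = 0.05.


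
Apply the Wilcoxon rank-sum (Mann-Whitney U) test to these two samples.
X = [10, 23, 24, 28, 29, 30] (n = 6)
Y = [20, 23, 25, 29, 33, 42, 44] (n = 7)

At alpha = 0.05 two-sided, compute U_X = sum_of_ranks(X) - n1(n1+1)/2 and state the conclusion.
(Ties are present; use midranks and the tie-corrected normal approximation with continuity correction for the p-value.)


Step 1: Combine and sort all 13 observations; assign midranks.
sorted (value, group): (10,X), (20,Y), (23,X), (23,Y), (24,X), (25,Y), (28,X), (29,X), (29,Y), (30,X), (33,Y), (42,Y), (44,Y)
ranks: 10->1, 20->2, 23->3.5, 23->3.5, 24->5, 25->6, 28->7, 29->8.5, 29->8.5, 30->10, 33->11, 42->12, 44->13
Step 2: Rank sum for X: R1 = 1 + 3.5 + 5 + 7 + 8.5 + 10 = 35.
Step 3: U_X = R1 - n1(n1+1)/2 = 35 - 6*7/2 = 35 - 21 = 14.
       U_Y = n1*n2 - U_X = 42 - 14 = 28.
Step 4: Ties are present, so use the tie-corrected normal approximation (with continuity correction) for the p-value.
Step 5: p-value = 0.351785; compare to alpha = 0.05. fail to reject H0.

U_X = 14, p = 0.351785, fail to reject H0 at alpha = 0.05.


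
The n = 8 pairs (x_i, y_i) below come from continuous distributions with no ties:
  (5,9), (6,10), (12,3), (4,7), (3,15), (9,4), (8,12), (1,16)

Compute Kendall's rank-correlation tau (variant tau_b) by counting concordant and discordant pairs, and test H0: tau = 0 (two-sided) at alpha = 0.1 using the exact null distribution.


Step 1: Enumerate the 28 unordered pairs (i,j) with i<j and classify each by sign(x_j-x_i) * sign(y_j-y_i).
  (1,2):dx=+1,dy=+1->C; (1,3):dx=+7,dy=-6->D; (1,4):dx=-1,dy=-2->C; (1,5):dx=-2,dy=+6->D
  (1,6):dx=+4,dy=-5->D; (1,7):dx=+3,dy=+3->C; (1,8):dx=-4,dy=+7->D; (2,3):dx=+6,dy=-7->D
  (2,4):dx=-2,dy=-3->C; (2,5):dx=-3,dy=+5->D; (2,6):dx=+3,dy=-6->D; (2,7):dx=+2,dy=+2->C
  (2,8):dx=-5,dy=+6->D; (3,4):dx=-8,dy=+4->D; (3,5):dx=-9,dy=+12->D; (3,6):dx=-3,dy=+1->D
  (3,7):dx=-4,dy=+9->D; (3,8):dx=-11,dy=+13->D; (4,5):dx=-1,dy=+8->D; (4,6):dx=+5,dy=-3->D
  (4,7):dx=+4,dy=+5->C; (4,8):dx=-3,dy=+9->D; (5,6):dx=+6,dy=-11->D; (5,7):dx=+5,dy=-3->D
  (5,8):dx=-2,dy=+1->D; (6,7):dx=-1,dy=+8->D; (6,8):dx=-8,dy=+12->D; (7,8):dx=-7,dy=+4->D
Step 2: C = 6, D = 22, total pairs = 28.
Step 3: tau = (C - D)/(n(n-1)/2) = (6 - 22)/28 = -0.571429.
Step 4: Exact two-sided p-value (enumerate n! = 40320 permutations of y under H0): p = 0.061012.
Step 5: alpha = 0.1. reject H0.

tau_b = -0.5714 (C=6, D=22), p = 0.061012, reject H0.


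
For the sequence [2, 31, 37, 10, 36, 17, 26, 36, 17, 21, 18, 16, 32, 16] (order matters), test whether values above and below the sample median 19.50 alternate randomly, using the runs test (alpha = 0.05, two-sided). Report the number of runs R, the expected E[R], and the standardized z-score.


Step 1: Compute median = 19.50; label A = above, B = below.
Labels in order: BAABABAABABBAB  (n_A = 7, n_B = 7)
Step 2: Count runs R = 11.
Step 3: Under H0 (random ordering), E[R] = 2*n_A*n_B/(n_A+n_B) + 1 = 2*7*7/14 + 1 = 8.0000.
        Var[R] = 2*n_A*n_B*(2*n_A*n_B - n_A - n_B) / ((n_A+n_B)^2 * (n_A+n_B-1)) = 8232/2548 = 3.2308.
        SD[R] = 1.7974.
Step 4: Continuity-corrected z = (R - 0.5 - E[R]) / SD[R] = (11 - 0.5 - 8.0000) / 1.7974 = 1.3909.
Step 5: Two-sided p-value via normal approximation = 2*(1 - Phi(|z|)) = 0.164264.
Step 6: alpha = 0.05. fail to reject H0.

R = 11, z = 1.3909, p = 0.164264, fail to reject H0.


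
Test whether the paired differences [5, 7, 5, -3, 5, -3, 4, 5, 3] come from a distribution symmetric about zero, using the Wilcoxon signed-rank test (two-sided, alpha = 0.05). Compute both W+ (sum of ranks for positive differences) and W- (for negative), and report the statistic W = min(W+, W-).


Step 1: Drop any zero differences (none here) and take |d_i|.
|d| = [5, 7, 5, 3, 5, 3, 4, 5, 3]
Step 2: Midrank |d_i| (ties get averaged ranks).
ranks: |5|->6.5, |7|->9, |5|->6.5, |3|->2, |5|->6.5, |3|->2, |4|->4, |5|->6.5, |3|->2
Step 3: Attach original signs; sum ranks with positive sign and with negative sign.
W+ = 6.5 + 9 + 6.5 + 6.5 + 4 + 6.5 + 2 = 41
W- = 2 + 2 = 4
(Check: W+ + W- = 45 should equal n(n+1)/2 = 45.)
Step 4: Test statistic W = min(W+, W-) = 4.
Step 5: Ties in |d|, so use the tie-corrected normal approximation.
        E[W] = n(n+1)/4 = 9*10/4 = 22.5.
        Tie groups: |d|=3 (t=3), |d|=5 (t=4); sum(t^3 - t) = 84.
        Var[W] = n(n+1)(2n+1)/24 - sum(t^3-t)/48 = 1710/24 - 84/48 = 69.5.
        z = (W - E[W]) / sqrt(Var[W]) = (4 - 22.5) / 8.3367 = -2.2191.
        Two-sided p = 2*Phi(z) = 0.026479.
Step 6: alpha = 0.05. reject H0.

W+ = 41, W- = 4, W = min = 4, p = 0.026479, reject H0.


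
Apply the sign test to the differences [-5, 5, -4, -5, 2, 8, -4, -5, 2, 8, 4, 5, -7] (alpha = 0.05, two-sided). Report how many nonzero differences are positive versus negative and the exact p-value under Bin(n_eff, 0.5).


Step 1: Discard zero differences. Original n = 13; n_eff = number of nonzero differences = 13.
Nonzero differences (with sign): -5, +5, -4, -5, +2, +8, -4, -5, +2, +8, +4, +5, -7
Step 2: Count signs: positive = 7, negative = 6.
Step 3: Under H0: P(positive) = 0.5, so the number of positives S ~ Bin(13, 0.5).
Step 4: Two-sided exact p-value = sum of Bin(13,0.5) probabilities at or below the observed probability = 1.000000.
Step 5: alpha = 0.05. fail to reject H0.

n_eff = 13, pos = 7, neg = 6, p = 1.000000, fail to reject H0.


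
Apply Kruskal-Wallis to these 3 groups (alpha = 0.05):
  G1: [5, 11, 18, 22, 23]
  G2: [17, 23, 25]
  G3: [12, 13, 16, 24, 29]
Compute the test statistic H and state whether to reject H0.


Step 1: Combine all N = 13 observations and assign midranks.
sorted (value, group, rank): (5,G1,1), (11,G1,2), (12,G3,3), (13,G3,4), (16,G3,5), (17,G2,6), (18,G1,7), (22,G1,8), (23,G1,9.5), (23,G2,9.5), (24,G3,11), (25,G2,12), (29,G3,13)
Step 2: Sum ranks within each group.
R_1 = 27.5 (n_1 = 5)
R_2 = 27.5 (n_2 = 3)
R_3 = 36 (n_3 = 5)
Step 3: H = 12/(N(N+1)) * sum(R_i^2/n_i) - 3(N+1)
     = 12/(13*14) * (27.5^2/5 + 27.5^2/3 + 36^2/5) - 3*14
     = 0.065934 * 662.533 - 42
     = 1.683516.
Step 4: Ties present; correction factor C = 1 - 6/(13^3 - 13) = 0.997253. Corrected H = 1.683516 / 0.997253 = 1.688154.
Step 5: Under H0, H ~ chi^2(2); p-value = 0.429954.
Step 6: alpha = 0.05. fail to reject H0.

H = 1.6882, df = 2, p = 0.429954, fail to reject H0.


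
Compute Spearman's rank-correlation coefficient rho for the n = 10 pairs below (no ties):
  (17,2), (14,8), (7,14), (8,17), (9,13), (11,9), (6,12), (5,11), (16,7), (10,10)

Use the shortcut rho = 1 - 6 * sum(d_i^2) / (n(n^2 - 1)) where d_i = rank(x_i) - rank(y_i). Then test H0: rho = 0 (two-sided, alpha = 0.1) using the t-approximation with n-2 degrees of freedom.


Step 1: Rank x and y separately (midranks; no ties here).
rank(x): 17->10, 14->8, 7->3, 8->4, 9->5, 11->7, 6->2, 5->1, 16->9, 10->6
rank(y): 2->1, 8->3, 14->9, 17->10, 13->8, 9->4, 12->7, 11->6, 7->2, 10->5
Step 2: d_i = R_x(i) - R_y(i); compute d_i^2.
  (10-1)^2=81, (8-3)^2=25, (3-9)^2=36, (4-10)^2=36, (5-8)^2=9, (7-4)^2=9, (2-7)^2=25, (1-6)^2=25, (9-2)^2=49, (6-5)^2=1
sum(d^2) = 296.
Step 3: rho = 1 - 6*296 / (10*(10^2 - 1)) = 1 - 1776/990 = -0.793939.
Step 4: Under H0, t = rho * sqrt((n-2)/(1-rho^2)) = -3.6934 ~ t(8).
Step 5: Two-sided p-value from the t-distribution with 8 df = 0.006100.
Step 6: alpha = 0.1. reject H0.

rho = -0.7939, p = 0.006100, reject H0 at alpha = 0.1.


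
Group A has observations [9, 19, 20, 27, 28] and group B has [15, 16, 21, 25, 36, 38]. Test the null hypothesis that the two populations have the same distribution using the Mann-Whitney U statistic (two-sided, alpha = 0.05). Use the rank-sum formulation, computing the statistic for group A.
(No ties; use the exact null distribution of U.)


Step 1: Combine and sort all 11 observations; assign midranks.
sorted (value, group): (9,X), (15,Y), (16,Y), (19,X), (20,X), (21,Y), (25,Y), (27,X), (28,X), (36,Y), (38,Y)
ranks: 9->1, 15->2, 16->3, 19->4, 20->5, 21->6, 25->7, 27->8, 28->9, 36->10, 38->11
Step 2: Rank sum for X: R1 = 1 + 4 + 5 + 8 + 9 = 27.
Step 3: U_X = R1 - n1(n1+1)/2 = 27 - 5*6/2 = 27 - 15 = 12.
       U_Y = n1*n2 - U_X = 30 - 12 = 18.
Step 4: No ties, so the exact null distribution of U (based on enumerating the C(11,5) = 462 equally likely rank assignments) gives the two-sided p-value.
Step 5: p-value = 0.662338; compare to alpha = 0.05. fail to reject H0.

U_X = 12, p = 0.662338, fail to reject H0 at alpha = 0.05.
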